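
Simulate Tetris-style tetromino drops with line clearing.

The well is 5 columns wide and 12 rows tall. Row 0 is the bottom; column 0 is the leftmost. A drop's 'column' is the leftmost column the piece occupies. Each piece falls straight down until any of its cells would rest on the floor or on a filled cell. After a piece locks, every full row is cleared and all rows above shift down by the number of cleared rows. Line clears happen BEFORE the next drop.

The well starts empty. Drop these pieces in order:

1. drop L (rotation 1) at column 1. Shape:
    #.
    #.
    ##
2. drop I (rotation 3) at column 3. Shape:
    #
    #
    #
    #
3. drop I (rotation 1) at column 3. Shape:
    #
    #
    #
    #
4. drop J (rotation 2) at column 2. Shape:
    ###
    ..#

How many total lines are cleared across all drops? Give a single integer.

Answer: 0

Derivation:
Drop 1: L rot1 at col 1 lands with bottom-row=0; cleared 0 line(s) (total 0); column heights now [0 3 1 0 0], max=3
Drop 2: I rot3 at col 3 lands with bottom-row=0; cleared 0 line(s) (total 0); column heights now [0 3 1 4 0], max=4
Drop 3: I rot1 at col 3 lands with bottom-row=4; cleared 0 line(s) (total 0); column heights now [0 3 1 8 0], max=8
Drop 4: J rot2 at col 2 lands with bottom-row=7; cleared 0 line(s) (total 0); column heights now [0 3 9 9 9], max=9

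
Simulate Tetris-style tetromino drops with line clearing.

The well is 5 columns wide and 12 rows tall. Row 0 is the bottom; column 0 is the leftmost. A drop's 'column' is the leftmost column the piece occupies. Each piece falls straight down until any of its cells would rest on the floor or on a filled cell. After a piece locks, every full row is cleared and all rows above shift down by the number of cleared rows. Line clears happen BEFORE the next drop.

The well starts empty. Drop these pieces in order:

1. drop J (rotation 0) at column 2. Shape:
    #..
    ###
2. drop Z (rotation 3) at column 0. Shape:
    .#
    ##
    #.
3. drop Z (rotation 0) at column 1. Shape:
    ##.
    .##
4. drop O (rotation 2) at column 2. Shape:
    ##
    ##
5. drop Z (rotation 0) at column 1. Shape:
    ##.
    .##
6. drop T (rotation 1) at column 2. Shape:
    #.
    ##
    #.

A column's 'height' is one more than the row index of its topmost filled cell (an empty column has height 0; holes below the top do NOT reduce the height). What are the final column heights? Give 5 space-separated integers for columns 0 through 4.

Drop 1: J rot0 at col 2 lands with bottom-row=0; cleared 0 line(s) (total 0); column heights now [0 0 2 1 1], max=2
Drop 2: Z rot3 at col 0 lands with bottom-row=0; cleared 0 line(s) (total 0); column heights now [2 3 2 1 1], max=3
Drop 3: Z rot0 at col 1 lands with bottom-row=2; cleared 0 line(s) (total 0); column heights now [2 4 4 3 1], max=4
Drop 4: O rot2 at col 2 lands with bottom-row=4; cleared 0 line(s) (total 0); column heights now [2 4 6 6 1], max=6
Drop 5: Z rot0 at col 1 lands with bottom-row=6; cleared 0 line(s) (total 0); column heights now [2 8 8 7 1], max=8
Drop 6: T rot1 at col 2 lands with bottom-row=8; cleared 0 line(s) (total 0); column heights now [2 8 11 10 1], max=11

Answer: 2 8 11 10 1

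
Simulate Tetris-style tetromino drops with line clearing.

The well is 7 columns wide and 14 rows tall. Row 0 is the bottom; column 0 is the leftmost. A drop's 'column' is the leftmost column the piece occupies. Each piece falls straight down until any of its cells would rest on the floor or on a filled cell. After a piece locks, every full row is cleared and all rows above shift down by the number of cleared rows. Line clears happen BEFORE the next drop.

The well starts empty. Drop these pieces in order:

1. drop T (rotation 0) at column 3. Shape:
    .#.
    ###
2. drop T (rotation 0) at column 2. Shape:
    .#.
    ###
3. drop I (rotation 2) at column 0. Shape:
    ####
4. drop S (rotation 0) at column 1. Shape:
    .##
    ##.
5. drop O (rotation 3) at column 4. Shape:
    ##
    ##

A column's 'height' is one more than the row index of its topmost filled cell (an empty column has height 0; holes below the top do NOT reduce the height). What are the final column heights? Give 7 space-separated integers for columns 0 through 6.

Answer: 5 6 7 7 5 5 0

Derivation:
Drop 1: T rot0 at col 3 lands with bottom-row=0; cleared 0 line(s) (total 0); column heights now [0 0 0 1 2 1 0], max=2
Drop 2: T rot0 at col 2 lands with bottom-row=2; cleared 0 line(s) (total 0); column heights now [0 0 3 4 3 1 0], max=4
Drop 3: I rot2 at col 0 lands with bottom-row=4; cleared 0 line(s) (total 0); column heights now [5 5 5 5 3 1 0], max=5
Drop 4: S rot0 at col 1 lands with bottom-row=5; cleared 0 line(s) (total 0); column heights now [5 6 7 7 3 1 0], max=7
Drop 5: O rot3 at col 4 lands with bottom-row=3; cleared 0 line(s) (total 0); column heights now [5 6 7 7 5 5 0], max=7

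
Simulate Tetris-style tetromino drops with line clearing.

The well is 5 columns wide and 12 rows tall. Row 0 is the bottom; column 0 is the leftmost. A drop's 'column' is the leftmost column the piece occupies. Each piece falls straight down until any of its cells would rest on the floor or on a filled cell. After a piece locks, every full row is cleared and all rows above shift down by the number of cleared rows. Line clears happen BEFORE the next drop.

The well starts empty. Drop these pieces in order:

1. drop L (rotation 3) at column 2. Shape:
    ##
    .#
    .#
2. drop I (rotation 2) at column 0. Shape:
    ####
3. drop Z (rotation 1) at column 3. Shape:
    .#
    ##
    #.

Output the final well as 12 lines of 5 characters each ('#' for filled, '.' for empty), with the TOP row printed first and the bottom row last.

Drop 1: L rot3 at col 2 lands with bottom-row=0; cleared 0 line(s) (total 0); column heights now [0 0 3 3 0], max=3
Drop 2: I rot2 at col 0 lands with bottom-row=3; cleared 0 line(s) (total 0); column heights now [4 4 4 4 0], max=4
Drop 3: Z rot1 at col 3 lands with bottom-row=4; cleared 0 line(s) (total 0); column heights now [4 4 4 6 7], max=7

Answer: .....
.....
.....
.....
.....
....#
...##
...#.
####.
..##.
...#.
...#.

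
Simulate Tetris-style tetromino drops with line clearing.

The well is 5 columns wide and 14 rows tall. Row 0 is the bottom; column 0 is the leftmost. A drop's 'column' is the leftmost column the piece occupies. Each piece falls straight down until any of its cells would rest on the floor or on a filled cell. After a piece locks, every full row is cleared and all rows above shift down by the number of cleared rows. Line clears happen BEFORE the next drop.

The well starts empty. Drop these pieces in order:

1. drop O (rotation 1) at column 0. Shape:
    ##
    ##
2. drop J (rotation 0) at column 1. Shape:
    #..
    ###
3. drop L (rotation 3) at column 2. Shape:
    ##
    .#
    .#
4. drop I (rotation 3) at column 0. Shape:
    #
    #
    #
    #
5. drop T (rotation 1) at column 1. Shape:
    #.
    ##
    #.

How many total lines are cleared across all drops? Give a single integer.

Answer: 0

Derivation:
Drop 1: O rot1 at col 0 lands with bottom-row=0; cleared 0 line(s) (total 0); column heights now [2 2 0 0 0], max=2
Drop 2: J rot0 at col 1 lands with bottom-row=2; cleared 0 line(s) (total 0); column heights now [2 4 3 3 0], max=4
Drop 3: L rot3 at col 2 lands with bottom-row=3; cleared 0 line(s) (total 0); column heights now [2 4 6 6 0], max=6
Drop 4: I rot3 at col 0 lands with bottom-row=2; cleared 0 line(s) (total 0); column heights now [6 4 6 6 0], max=6
Drop 5: T rot1 at col 1 lands with bottom-row=5; cleared 0 line(s) (total 0); column heights now [6 8 7 6 0], max=8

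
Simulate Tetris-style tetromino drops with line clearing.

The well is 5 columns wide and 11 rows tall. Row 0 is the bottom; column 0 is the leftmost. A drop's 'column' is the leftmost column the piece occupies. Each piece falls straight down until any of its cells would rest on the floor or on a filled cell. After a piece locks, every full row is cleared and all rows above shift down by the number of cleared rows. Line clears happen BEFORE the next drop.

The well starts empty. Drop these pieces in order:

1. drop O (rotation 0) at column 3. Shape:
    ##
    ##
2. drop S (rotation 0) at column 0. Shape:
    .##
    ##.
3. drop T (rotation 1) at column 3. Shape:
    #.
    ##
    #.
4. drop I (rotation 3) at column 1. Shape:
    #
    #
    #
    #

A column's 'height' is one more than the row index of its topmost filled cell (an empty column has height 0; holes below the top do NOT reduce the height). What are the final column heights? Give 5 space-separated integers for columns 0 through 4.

Drop 1: O rot0 at col 3 lands with bottom-row=0; cleared 0 line(s) (total 0); column heights now [0 0 0 2 2], max=2
Drop 2: S rot0 at col 0 lands with bottom-row=0; cleared 0 line(s) (total 0); column heights now [1 2 2 2 2], max=2
Drop 3: T rot1 at col 3 lands with bottom-row=2; cleared 0 line(s) (total 0); column heights now [1 2 2 5 4], max=5
Drop 4: I rot3 at col 1 lands with bottom-row=2; cleared 0 line(s) (total 0); column heights now [1 6 2 5 4], max=6

Answer: 1 6 2 5 4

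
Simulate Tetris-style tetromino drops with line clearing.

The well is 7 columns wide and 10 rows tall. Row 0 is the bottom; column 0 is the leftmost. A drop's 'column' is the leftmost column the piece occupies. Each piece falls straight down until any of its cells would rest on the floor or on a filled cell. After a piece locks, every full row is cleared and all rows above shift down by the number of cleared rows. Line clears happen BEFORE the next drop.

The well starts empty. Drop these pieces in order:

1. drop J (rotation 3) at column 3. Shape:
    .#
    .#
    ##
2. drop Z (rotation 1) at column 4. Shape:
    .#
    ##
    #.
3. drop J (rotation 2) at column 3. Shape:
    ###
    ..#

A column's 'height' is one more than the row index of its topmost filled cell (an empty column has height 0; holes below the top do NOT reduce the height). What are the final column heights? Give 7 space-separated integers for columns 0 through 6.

Drop 1: J rot3 at col 3 lands with bottom-row=0; cleared 0 line(s) (total 0); column heights now [0 0 0 1 3 0 0], max=3
Drop 2: Z rot1 at col 4 lands with bottom-row=3; cleared 0 line(s) (total 0); column heights now [0 0 0 1 5 6 0], max=6
Drop 3: J rot2 at col 3 lands with bottom-row=6; cleared 0 line(s) (total 0); column heights now [0 0 0 8 8 8 0], max=8

Answer: 0 0 0 8 8 8 0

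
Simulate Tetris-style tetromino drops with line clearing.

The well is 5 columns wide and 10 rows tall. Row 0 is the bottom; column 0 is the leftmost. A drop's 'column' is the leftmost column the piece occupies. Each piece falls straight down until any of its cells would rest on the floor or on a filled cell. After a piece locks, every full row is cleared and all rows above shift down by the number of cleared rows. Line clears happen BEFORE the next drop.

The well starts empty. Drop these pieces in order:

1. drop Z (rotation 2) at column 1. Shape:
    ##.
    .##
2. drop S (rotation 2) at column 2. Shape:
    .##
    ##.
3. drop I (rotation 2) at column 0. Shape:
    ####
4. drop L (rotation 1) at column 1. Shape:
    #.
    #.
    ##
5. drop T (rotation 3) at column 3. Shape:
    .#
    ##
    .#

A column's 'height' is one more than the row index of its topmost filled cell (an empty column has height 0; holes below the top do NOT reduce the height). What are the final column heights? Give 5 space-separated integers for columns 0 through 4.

Drop 1: Z rot2 at col 1 lands with bottom-row=0; cleared 0 line(s) (total 0); column heights now [0 2 2 1 0], max=2
Drop 2: S rot2 at col 2 lands with bottom-row=2; cleared 0 line(s) (total 0); column heights now [0 2 3 4 4], max=4
Drop 3: I rot2 at col 0 lands with bottom-row=4; cleared 0 line(s) (total 0); column heights now [5 5 5 5 4], max=5
Drop 4: L rot1 at col 1 lands with bottom-row=5; cleared 0 line(s) (total 0); column heights now [5 8 6 5 4], max=8
Drop 5: T rot3 at col 3 lands with bottom-row=4; cleared 1 line(s) (total 1); column heights now [0 7 5 5 6], max=7

Answer: 0 7 5 5 6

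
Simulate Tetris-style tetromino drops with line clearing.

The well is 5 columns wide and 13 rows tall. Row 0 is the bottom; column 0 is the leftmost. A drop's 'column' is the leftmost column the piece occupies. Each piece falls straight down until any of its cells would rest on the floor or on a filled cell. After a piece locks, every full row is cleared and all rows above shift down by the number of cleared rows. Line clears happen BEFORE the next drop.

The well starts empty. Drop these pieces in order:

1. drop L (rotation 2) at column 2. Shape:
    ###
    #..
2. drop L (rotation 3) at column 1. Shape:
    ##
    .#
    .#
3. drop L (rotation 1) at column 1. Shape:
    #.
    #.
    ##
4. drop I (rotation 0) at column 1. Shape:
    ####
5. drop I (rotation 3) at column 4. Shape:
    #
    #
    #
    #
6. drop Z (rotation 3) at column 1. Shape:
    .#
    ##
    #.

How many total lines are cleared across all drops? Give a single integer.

Drop 1: L rot2 at col 2 lands with bottom-row=0; cleared 0 line(s) (total 0); column heights now [0 0 2 2 2], max=2
Drop 2: L rot3 at col 1 lands with bottom-row=2; cleared 0 line(s) (total 0); column heights now [0 5 5 2 2], max=5
Drop 3: L rot1 at col 1 lands with bottom-row=5; cleared 0 line(s) (total 0); column heights now [0 8 6 2 2], max=8
Drop 4: I rot0 at col 1 lands with bottom-row=8; cleared 0 line(s) (total 0); column heights now [0 9 9 9 9], max=9
Drop 5: I rot3 at col 4 lands with bottom-row=9; cleared 0 line(s) (total 0); column heights now [0 9 9 9 13], max=13
Drop 6: Z rot3 at col 1 lands with bottom-row=9; cleared 0 line(s) (total 0); column heights now [0 11 12 9 13], max=13

Answer: 0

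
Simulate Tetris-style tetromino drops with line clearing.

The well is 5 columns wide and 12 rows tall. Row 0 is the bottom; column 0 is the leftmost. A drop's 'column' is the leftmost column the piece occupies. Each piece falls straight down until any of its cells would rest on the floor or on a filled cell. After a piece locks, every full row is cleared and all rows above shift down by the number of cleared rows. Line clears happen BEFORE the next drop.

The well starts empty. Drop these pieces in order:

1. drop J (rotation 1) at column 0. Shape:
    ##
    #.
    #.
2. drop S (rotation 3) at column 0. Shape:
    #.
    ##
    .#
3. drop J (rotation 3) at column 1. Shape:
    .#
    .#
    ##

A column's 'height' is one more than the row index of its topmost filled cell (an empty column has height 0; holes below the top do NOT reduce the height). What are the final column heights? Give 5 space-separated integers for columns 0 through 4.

Drop 1: J rot1 at col 0 lands with bottom-row=0; cleared 0 line(s) (total 0); column heights now [3 3 0 0 0], max=3
Drop 2: S rot3 at col 0 lands with bottom-row=3; cleared 0 line(s) (total 0); column heights now [6 5 0 0 0], max=6
Drop 3: J rot3 at col 1 lands with bottom-row=5; cleared 0 line(s) (total 0); column heights now [6 6 8 0 0], max=8

Answer: 6 6 8 0 0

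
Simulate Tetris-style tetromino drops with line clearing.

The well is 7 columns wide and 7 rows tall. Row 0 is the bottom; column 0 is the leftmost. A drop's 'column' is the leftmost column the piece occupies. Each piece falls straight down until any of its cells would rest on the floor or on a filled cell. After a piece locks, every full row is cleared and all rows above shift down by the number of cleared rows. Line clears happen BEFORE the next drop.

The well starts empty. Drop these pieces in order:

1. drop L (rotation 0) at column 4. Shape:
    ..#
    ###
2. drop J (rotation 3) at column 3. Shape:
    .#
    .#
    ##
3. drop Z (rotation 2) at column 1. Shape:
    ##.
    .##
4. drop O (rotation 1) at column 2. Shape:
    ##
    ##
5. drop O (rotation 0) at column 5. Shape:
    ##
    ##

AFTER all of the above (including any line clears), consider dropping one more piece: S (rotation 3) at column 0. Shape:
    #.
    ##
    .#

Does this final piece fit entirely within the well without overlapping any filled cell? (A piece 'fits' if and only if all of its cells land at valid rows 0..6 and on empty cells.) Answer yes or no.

Answer: yes

Derivation:
Drop 1: L rot0 at col 4 lands with bottom-row=0; cleared 0 line(s) (total 0); column heights now [0 0 0 0 1 1 2], max=2
Drop 2: J rot3 at col 3 lands with bottom-row=1; cleared 0 line(s) (total 0); column heights now [0 0 0 2 4 1 2], max=4
Drop 3: Z rot2 at col 1 lands with bottom-row=2; cleared 0 line(s) (total 0); column heights now [0 4 4 3 4 1 2], max=4
Drop 4: O rot1 at col 2 lands with bottom-row=4; cleared 0 line(s) (total 0); column heights now [0 4 6 6 4 1 2], max=6
Drop 5: O rot0 at col 5 lands with bottom-row=2; cleared 0 line(s) (total 0); column heights now [0 4 6 6 4 4 4], max=6
Test piece S rot3 at col 0 (width 2): heights before test = [0 4 6 6 4 4 4]; fits = True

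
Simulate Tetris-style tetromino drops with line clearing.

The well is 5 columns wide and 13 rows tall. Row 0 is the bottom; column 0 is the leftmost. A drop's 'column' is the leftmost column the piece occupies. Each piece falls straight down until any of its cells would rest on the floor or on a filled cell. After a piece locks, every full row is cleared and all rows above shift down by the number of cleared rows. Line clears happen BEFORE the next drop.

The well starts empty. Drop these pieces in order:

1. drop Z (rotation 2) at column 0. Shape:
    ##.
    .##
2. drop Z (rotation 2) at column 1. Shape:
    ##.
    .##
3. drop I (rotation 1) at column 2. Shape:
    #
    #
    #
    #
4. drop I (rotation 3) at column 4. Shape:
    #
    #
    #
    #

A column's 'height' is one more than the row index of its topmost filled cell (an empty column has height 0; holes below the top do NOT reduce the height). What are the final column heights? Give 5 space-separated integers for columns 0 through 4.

Answer: 0 2 6 0 3

Derivation:
Drop 1: Z rot2 at col 0 lands with bottom-row=0; cleared 0 line(s) (total 0); column heights now [2 2 1 0 0], max=2
Drop 2: Z rot2 at col 1 lands with bottom-row=1; cleared 0 line(s) (total 0); column heights now [2 3 3 2 0], max=3
Drop 3: I rot1 at col 2 lands with bottom-row=3; cleared 0 line(s) (total 0); column heights now [2 3 7 2 0], max=7
Drop 4: I rot3 at col 4 lands with bottom-row=0; cleared 1 line(s) (total 1); column heights now [0 2 6 0 3], max=6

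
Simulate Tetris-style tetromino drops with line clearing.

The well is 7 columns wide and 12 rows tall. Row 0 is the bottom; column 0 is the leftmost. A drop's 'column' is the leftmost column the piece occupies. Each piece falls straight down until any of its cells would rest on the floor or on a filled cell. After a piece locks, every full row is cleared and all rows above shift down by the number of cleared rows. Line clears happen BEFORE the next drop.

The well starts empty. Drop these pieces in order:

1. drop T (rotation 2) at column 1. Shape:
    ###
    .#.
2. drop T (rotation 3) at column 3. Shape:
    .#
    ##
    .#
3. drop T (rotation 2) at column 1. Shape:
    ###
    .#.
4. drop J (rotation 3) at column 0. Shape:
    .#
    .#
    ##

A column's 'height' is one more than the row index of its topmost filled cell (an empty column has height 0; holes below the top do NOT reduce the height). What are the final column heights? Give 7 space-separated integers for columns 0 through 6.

Answer: 5 7 4 4 4 0 0

Derivation:
Drop 1: T rot2 at col 1 lands with bottom-row=0; cleared 0 line(s) (total 0); column heights now [0 2 2 2 0 0 0], max=2
Drop 2: T rot3 at col 3 lands with bottom-row=1; cleared 0 line(s) (total 0); column heights now [0 2 2 3 4 0 0], max=4
Drop 3: T rot2 at col 1 lands with bottom-row=2; cleared 0 line(s) (total 0); column heights now [0 4 4 4 4 0 0], max=4
Drop 4: J rot3 at col 0 lands with bottom-row=4; cleared 0 line(s) (total 0); column heights now [5 7 4 4 4 0 0], max=7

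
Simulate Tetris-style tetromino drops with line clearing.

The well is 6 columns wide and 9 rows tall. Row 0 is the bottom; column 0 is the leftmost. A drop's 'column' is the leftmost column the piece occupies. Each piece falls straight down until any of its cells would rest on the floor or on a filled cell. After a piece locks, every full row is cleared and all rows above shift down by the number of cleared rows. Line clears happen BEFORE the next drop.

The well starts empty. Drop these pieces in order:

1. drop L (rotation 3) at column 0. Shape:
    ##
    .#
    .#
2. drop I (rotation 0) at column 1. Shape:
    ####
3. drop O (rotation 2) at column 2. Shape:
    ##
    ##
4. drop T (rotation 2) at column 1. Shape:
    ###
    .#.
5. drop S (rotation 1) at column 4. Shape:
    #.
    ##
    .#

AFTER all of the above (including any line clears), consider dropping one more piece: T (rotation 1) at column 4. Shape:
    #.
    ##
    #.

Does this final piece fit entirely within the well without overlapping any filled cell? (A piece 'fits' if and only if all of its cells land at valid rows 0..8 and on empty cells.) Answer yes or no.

Drop 1: L rot3 at col 0 lands with bottom-row=0; cleared 0 line(s) (total 0); column heights now [3 3 0 0 0 0], max=3
Drop 2: I rot0 at col 1 lands with bottom-row=3; cleared 0 line(s) (total 0); column heights now [3 4 4 4 4 0], max=4
Drop 3: O rot2 at col 2 lands with bottom-row=4; cleared 0 line(s) (total 0); column heights now [3 4 6 6 4 0], max=6
Drop 4: T rot2 at col 1 lands with bottom-row=6; cleared 0 line(s) (total 0); column heights now [3 8 8 8 4 0], max=8
Drop 5: S rot1 at col 4 lands with bottom-row=3; cleared 0 line(s) (total 0); column heights now [3 8 8 8 6 5], max=8
Test piece T rot1 at col 4 (width 2): heights before test = [3 8 8 8 6 5]; fits = True

Answer: yes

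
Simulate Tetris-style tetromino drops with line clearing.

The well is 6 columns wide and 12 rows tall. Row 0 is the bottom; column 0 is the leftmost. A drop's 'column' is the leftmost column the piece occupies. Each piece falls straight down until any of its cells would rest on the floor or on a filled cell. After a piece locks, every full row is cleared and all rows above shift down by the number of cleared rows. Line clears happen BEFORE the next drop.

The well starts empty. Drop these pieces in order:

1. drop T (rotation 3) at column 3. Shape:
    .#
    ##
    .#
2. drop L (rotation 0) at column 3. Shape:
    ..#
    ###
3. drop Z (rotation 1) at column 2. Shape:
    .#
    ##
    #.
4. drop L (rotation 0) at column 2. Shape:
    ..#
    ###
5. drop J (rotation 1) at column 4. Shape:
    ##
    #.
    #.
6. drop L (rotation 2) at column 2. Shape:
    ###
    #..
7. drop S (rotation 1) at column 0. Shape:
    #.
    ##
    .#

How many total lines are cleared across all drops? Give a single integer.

Drop 1: T rot3 at col 3 lands with bottom-row=0; cleared 0 line(s) (total 0); column heights now [0 0 0 2 3 0], max=3
Drop 2: L rot0 at col 3 lands with bottom-row=3; cleared 0 line(s) (total 0); column heights now [0 0 0 4 4 5], max=5
Drop 3: Z rot1 at col 2 lands with bottom-row=3; cleared 0 line(s) (total 0); column heights now [0 0 5 6 4 5], max=6
Drop 4: L rot0 at col 2 lands with bottom-row=6; cleared 0 line(s) (total 0); column heights now [0 0 7 7 8 5], max=8
Drop 5: J rot1 at col 4 lands with bottom-row=8; cleared 0 line(s) (total 0); column heights now [0 0 7 7 11 11], max=11
Drop 6: L rot2 at col 2 lands with bottom-row=10; cleared 0 line(s) (total 0); column heights now [0 0 12 12 12 11], max=12
Drop 7: S rot1 at col 0 lands with bottom-row=0; cleared 0 line(s) (total 0); column heights now [3 2 12 12 12 11], max=12

Answer: 0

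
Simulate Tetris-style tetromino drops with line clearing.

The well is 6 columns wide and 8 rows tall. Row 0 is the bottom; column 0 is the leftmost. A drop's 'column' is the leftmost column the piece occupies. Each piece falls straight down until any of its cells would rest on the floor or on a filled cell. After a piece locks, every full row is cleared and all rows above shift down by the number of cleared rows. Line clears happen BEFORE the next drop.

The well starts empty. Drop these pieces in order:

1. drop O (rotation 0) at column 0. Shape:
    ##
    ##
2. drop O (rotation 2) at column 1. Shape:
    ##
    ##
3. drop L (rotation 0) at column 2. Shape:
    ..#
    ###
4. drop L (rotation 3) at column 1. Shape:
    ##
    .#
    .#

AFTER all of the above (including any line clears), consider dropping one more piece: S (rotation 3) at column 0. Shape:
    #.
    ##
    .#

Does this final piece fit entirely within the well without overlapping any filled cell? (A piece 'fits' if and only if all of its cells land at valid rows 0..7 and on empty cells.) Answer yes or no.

Answer: no

Derivation:
Drop 1: O rot0 at col 0 lands with bottom-row=0; cleared 0 line(s) (total 0); column heights now [2 2 0 0 0 0], max=2
Drop 2: O rot2 at col 1 lands with bottom-row=2; cleared 0 line(s) (total 0); column heights now [2 4 4 0 0 0], max=4
Drop 3: L rot0 at col 2 lands with bottom-row=4; cleared 0 line(s) (total 0); column heights now [2 4 5 5 6 0], max=6
Drop 4: L rot3 at col 1 lands with bottom-row=5; cleared 0 line(s) (total 0); column heights now [2 8 8 5 6 0], max=8
Test piece S rot3 at col 0 (width 2): heights before test = [2 8 8 5 6 0]; fits = False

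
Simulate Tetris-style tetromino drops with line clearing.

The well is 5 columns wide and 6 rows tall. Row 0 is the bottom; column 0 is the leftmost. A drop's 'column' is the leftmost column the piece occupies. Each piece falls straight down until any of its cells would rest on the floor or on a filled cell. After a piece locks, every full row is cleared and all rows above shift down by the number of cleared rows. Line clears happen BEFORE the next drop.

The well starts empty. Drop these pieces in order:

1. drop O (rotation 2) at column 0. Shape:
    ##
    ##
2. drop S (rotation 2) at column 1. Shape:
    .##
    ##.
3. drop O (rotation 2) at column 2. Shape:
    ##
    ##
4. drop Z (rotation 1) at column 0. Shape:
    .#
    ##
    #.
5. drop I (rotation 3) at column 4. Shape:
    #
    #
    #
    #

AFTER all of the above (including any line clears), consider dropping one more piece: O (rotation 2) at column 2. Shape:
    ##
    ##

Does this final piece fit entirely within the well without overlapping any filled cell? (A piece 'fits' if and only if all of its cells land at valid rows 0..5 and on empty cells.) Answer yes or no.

Answer: no

Derivation:
Drop 1: O rot2 at col 0 lands with bottom-row=0; cleared 0 line(s) (total 0); column heights now [2 2 0 0 0], max=2
Drop 2: S rot2 at col 1 lands with bottom-row=2; cleared 0 line(s) (total 0); column heights now [2 3 4 4 0], max=4
Drop 3: O rot2 at col 2 lands with bottom-row=4; cleared 0 line(s) (total 0); column heights now [2 3 6 6 0], max=6
Drop 4: Z rot1 at col 0 lands with bottom-row=2; cleared 0 line(s) (total 0); column heights now [4 5 6 6 0], max=6
Drop 5: I rot3 at col 4 lands with bottom-row=0; cleared 1 line(s) (total 1); column heights now [3 4 5 5 3], max=5
Test piece O rot2 at col 2 (width 2): heights before test = [3 4 5 5 3]; fits = False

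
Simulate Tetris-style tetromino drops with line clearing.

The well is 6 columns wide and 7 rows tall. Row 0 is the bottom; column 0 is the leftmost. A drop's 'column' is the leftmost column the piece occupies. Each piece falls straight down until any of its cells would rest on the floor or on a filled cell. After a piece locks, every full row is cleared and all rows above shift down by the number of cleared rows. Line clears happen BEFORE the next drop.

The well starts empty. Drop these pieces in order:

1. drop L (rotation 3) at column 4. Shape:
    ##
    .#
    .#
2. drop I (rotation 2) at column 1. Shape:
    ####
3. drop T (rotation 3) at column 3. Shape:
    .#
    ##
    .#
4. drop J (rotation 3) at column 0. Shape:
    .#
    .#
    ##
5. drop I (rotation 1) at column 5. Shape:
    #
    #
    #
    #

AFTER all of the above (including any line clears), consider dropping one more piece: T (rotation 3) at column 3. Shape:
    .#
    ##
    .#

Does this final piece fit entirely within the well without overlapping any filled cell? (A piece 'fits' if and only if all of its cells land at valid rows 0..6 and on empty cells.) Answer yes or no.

Answer: no

Derivation:
Drop 1: L rot3 at col 4 lands with bottom-row=0; cleared 0 line(s) (total 0); column heights now [0 0 0 0 3 3], max=3
Drop 2: I rot2 at col 1 lands with bottom-row=3; cleared 0 line(s) (total 0); column heights now [0 4 4 4 4 3], max=4
Drop 3: T rot3 at col 3 lands with bottom-row=4; cleared 0 line(s) (total 0); column heights now [0 4 4 6 7 3], max=7
Drop 4: J rot3 at col 0 lands with bottom-row=4; cleared 0 line(s) (total 0); column heights now [5 7 4 6 7 3], max=7
Drop 5: I rot1 at col 5 lands with bottom-row=3; cleared 0 line(s) (total 0); column heights now [5 7 4 6 7 7], max=7
Test piece T rot3 at col 3 (width 2): heights before test = [5 7 4 6 7 7]; fits = False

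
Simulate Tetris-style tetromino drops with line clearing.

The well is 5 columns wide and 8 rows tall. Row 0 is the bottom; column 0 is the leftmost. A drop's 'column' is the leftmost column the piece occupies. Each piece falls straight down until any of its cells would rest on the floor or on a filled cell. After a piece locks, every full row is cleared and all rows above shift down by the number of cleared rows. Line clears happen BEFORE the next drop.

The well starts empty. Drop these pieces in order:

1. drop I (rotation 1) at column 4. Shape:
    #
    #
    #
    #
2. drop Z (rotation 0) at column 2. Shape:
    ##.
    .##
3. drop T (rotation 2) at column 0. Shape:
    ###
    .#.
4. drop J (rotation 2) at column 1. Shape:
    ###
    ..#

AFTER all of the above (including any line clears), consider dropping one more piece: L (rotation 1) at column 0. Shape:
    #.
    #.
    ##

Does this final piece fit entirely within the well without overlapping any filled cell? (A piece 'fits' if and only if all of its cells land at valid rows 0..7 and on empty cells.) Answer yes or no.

Answer: no

Derivation:
Drop 1: I rot1 at col 4 lands with bottom-row=0; cleared 0 line(s) (total 0); column heights now [0 0 0 0 4], max=4
Drop 2: Z rot0 at col 2 lands with bottom-row=4; cleared 0 line(s) (total 0); column heights now [0 0 6 6 5], max=6
Drop 3: T rot2 at col 0 lands with bottom-row=5; cleared 0 line(s) (total 0); column heights now [7 7 7 6 5], max=7
Drop 4: J rot2 at col 1 lands with bottom-row=6; cleared 0 line(s) (total 0); column heights now [7 8 8 8 5], max=8
Test piece L rot1 at col 0 (width 2): heights before test = [7 8 8 8 5]; fits = False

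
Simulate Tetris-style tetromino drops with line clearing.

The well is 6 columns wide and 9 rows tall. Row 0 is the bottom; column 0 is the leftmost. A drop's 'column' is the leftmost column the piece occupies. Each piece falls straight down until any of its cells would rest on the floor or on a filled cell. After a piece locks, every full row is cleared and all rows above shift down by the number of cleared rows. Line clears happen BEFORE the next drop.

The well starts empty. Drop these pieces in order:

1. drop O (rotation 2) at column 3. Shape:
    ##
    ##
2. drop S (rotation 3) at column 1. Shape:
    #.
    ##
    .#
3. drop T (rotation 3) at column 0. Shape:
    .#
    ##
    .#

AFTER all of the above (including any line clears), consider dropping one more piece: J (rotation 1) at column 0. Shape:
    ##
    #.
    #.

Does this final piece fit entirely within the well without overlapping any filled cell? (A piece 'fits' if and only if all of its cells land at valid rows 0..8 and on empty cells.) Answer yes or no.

Drop 1: O rot2 at col 3 lands with bottom-row=0; cleared 0 line(s) (total 0); column heights now [0 0 0 2 2 0], max=2
Drop 2: S rot3 at col 1 lands with bottom-row=0; cleared 0 line(s) (total 0); column heights now [0 3 2 2 2 0], max=3
Drop 3: T rot3 at col 0 lands with bottom-row=3; cleared 0 line(s) (total 0); column heights now [5 6 2 2 2 0], max=6
Test piece J rot1 at col 0 (width 2): heights before test = [5 6 2 2 2 0]; fits = True

Answer: yes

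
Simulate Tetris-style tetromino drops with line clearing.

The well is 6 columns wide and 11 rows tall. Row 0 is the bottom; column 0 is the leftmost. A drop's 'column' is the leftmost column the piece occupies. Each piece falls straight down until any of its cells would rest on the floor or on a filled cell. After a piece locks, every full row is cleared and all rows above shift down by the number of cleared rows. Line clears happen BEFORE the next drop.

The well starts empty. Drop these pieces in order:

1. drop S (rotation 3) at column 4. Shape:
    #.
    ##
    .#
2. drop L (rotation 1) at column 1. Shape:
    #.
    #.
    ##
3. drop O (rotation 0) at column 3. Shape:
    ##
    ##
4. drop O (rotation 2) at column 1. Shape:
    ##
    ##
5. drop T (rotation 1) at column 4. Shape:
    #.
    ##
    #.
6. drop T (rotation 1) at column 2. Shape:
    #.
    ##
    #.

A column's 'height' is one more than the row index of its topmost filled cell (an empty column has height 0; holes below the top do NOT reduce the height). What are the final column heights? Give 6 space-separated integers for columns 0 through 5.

Drop 1: S rot3 at col 4 lands with bottom-row=0; cleared 0 line(s) (total 0); column heights now [0 0 0 0 3 2], max=3
Drop 2: L rot1 at col 1 lands with bottom-row=0; cleared 0 line(s) (total 0); column heights now [0 3 1 0 3 2], max=3
Drop 3: O rot0 at col 3 lands with bottom-row=3; cleared 0 line(s) (total 0); column heights now [0 3 1 5 5 2], max=5
Drop 4: O rot2 at col 1 lands with bottom-row=3; cleared 0 line(s) (total 0); column heights now [0 5 5 5 5 2], max=5
Drop 5: T rot1 at col 4 lands with bottom-row=5; cleared 0 line(s) (total 0); column heights now [0 5 5 5 8 7], max=8
Drop 6: T rot1 at col 2 lands with bottom-row=5; cleared 0 line(s) (total 0); column heights now [0 5 8 7 8 7], max=8

Answer: 0 5 8 7 8 7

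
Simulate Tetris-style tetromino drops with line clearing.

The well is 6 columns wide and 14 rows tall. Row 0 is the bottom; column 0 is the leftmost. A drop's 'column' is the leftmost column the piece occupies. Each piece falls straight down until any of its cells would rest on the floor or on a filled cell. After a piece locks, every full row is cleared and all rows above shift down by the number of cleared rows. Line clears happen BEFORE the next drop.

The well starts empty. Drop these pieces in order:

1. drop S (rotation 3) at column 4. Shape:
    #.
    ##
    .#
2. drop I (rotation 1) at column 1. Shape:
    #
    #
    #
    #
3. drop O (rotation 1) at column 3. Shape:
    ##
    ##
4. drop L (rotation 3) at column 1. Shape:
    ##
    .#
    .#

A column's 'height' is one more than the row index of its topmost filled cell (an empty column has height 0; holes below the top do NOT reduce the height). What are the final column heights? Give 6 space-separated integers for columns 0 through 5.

Drop 1: S rot3 at col 4 lands with bottom-row=0; cleared 0 line(s) (total 0); column heights now [0 0 0 0 3 2], max=3
Drop 2: I rot1 at col 1 lands with bottom-row=0; cleared 0 line(s) (total 0); column heights now [0 4 0 0 3 2], max=4
Drop 3: O rot1 at col 3 lands with bottom-row=3; cleared 0 line(s) (total 0); column heights now [0 4 0 5 5 2], max=5
Drop 4: L rot3 at col 1 lands with bottom-row=2; cleared 0 line(s) (total 0); column heights now [0 5 5 5 5 2], max=5

Answer: 0 5 5 5 5 2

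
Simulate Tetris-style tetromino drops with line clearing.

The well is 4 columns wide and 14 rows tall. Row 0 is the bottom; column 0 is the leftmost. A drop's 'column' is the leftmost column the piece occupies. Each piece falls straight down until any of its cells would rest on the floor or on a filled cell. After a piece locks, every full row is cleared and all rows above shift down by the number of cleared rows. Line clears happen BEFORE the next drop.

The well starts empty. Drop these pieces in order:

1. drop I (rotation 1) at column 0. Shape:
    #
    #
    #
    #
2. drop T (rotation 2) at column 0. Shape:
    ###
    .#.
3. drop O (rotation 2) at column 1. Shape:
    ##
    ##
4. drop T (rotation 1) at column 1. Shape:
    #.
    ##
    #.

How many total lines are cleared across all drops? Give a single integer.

Answer: 0

Derivation:
Drop 1: I rot1 at col 0 lands with bottom-row=0; cleared 0 line(s) (total 0); column heights now [4 0 0 0], max=4
Drop 2: T rot2 at col 0 lands with bottom-row=3; cleared 0 line(s) (total 0); column heights now [5 5 5 0], max=5
Drop 3: O rot2 at col 1 lands with bottom-row=5; cleared 0 line(s) (total 0); column heights now [5 7 7 0], max=7
Drop 4: T rot1 at col 1 lands with bottom-row=7; cleared 0 line(s) (total 0); column heights now [5 10 9 0], max=10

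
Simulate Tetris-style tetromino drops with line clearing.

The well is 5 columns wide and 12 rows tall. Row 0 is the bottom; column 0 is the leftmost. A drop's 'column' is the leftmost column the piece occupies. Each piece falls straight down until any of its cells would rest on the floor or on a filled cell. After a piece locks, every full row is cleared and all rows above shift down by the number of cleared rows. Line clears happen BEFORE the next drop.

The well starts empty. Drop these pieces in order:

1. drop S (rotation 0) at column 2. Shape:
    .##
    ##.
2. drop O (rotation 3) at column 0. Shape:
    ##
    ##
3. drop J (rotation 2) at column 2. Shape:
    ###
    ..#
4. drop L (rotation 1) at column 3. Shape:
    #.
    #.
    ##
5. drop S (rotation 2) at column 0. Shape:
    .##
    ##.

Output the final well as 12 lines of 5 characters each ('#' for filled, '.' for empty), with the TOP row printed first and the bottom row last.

Answer: .....
.....
.....
.....
.....
.....
...#.
...#.
.####
....#
##.##
####.

Derivation:
Drop 1: S rot0 at col 2 lands with bottom-row=0; cleared 0 line(s) (total 0); column heights now [0 0 1 2 2], max=2
Drop 2: O rot3 at col 0 lands with bottom-row=0; cleared 0 line(s) (total 0); column heights now [2 2 1 2 2], max=2
Drop 3: J rot2 at col 2 lands with bottom-row=2; cleared 0 line(s) (total 0); column heights now [2 2 4 4 4], max=4
Drop 4: L rot1 at col 3 lands with bottom-row=4; cleared 0 line(s) (total 0); column heights now [2 2 4 7 5], max=7
Drop 5: S rot2 at col 0 lands with bottom-row=3; cleared 1 line(s) (total 1); column heights now [2 4 4 6 4], max=6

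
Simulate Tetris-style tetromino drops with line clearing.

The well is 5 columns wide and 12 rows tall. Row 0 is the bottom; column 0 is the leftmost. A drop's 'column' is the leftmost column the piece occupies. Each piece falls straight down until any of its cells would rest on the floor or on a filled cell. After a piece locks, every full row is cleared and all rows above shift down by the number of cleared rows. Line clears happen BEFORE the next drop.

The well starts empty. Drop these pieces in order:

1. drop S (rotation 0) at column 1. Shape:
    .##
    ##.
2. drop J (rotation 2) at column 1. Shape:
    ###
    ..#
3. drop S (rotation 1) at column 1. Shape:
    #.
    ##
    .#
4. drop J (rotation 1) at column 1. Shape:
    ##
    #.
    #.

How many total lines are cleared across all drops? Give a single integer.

Drop 1: S rot0 at col 1 lands with bottom-row=0; cleared 0 line(s) (total 0); column heights now [0 1 2 2 0], max=2
Drop 2: J rot2 at col 1 lands with bottom-row=2; cleared 0 line(s) (total 0); column heights now [0 4 4 4 0], max=4
Drop 3: S rot1 at col 1 lands with bottom-row=4; cleared 0 line(s) (total 0); column heights now [0 7 6 4 0], max=7
Drop 4: J rot1 at col 1 lands with bottom-row=7; cleared 0 line(s) (total 0); column heights now [0 10 10 4 0], max=10

Answer: 0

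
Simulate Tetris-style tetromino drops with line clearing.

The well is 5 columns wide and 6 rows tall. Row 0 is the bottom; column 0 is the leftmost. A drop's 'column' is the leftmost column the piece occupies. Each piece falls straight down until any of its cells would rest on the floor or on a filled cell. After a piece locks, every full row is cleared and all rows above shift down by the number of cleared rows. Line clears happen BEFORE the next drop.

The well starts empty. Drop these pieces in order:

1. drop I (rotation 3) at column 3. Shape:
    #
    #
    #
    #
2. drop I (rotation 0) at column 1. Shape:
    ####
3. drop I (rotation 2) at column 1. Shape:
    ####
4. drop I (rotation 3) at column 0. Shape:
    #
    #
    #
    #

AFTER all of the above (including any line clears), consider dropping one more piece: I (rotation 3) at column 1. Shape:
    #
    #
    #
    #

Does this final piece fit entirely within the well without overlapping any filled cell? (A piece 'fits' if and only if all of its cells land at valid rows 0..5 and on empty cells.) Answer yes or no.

Answer: no

Derivation:
Drop 1: I rot3 at col 3 lands with bottom-row=0; cleared 0 line(s) (total 0); column heights now [0 0 0 4 0], max=4
Drop 2: I rot0 at col 1 lands with bottom-row=4; cleared 0 line(s) (total 0); column heights now [0 5 5 5 5], max=5
Drop 3: I rot2 at col 1 lands with bottom-row=5; cleared 0 line(s) (total 0); column heights now [0 6 6 6 6], max=6
Drop 4: I rot3 at col 0 lands with bottom-row=0; cleared 0 line(s) (total 0); column heights now [4 6 6 6 6], max=6
Test piece I rot3 at col 1 (width 1): heights before test = [4 6 6 6 6]; fits = False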